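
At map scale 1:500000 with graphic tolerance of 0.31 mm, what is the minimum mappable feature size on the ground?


ground = 0.31 mm * 500000 / 1000 = 155.0 m

155.0 m


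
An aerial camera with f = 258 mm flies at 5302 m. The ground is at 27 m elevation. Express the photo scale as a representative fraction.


scale = f / (H - h) = 258 mm / 5275 m = 258 / 5275000 = 1:20446

1:20446


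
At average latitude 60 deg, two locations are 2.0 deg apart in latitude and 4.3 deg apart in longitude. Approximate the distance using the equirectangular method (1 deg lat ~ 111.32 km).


dlat_km = 2.0 * 111.32 = 222.64
dlon_km = 4.3 * 111.32 * cos(60) ≈ 239.338
dist = sqrt(222.64^2 + 239.338^2) ≈ 326.9 km

326.9 km


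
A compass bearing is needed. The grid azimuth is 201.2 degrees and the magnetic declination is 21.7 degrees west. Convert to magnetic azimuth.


magnetic azimuth = grid azimuth - declination (east +ve)
mag_az = 201.2 - -21.7 = 222.9 degrees

222.9 degrees


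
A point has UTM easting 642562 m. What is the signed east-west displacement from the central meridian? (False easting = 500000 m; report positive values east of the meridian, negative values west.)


displacement = 642562 - 500000 = 142562 m

142562 m


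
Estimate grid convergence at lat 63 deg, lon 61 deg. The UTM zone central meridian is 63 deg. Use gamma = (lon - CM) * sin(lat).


gamma = (61 - 63) * sin(63) = -2 * 0.891007 = -1.782 degrees

-1.782 degrees


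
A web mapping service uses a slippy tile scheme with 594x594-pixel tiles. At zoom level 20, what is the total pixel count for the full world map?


tiles per axis = 2^20 = 1048576
total tiles = 1048576^2 = 1099511627776
pixels per axis = 1048576 * 594 = 622854144
total pixels = 622854144^2 = 387947284697972736

387947284697972736 pixels


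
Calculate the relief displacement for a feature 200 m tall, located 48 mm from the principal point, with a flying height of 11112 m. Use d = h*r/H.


d = h * r / H = 200 * 48 / 11112 = 0.86 mm

0.86 mm


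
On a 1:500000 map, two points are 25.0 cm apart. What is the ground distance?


ground = 25.0 cm * 500000 / 100 = 125000.0 m = 125.0 km

125.0 km


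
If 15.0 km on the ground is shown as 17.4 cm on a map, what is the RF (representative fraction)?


ground = 15.0 km = 1500000 cm; RF denominator = ground / map = 1500000 / 17.4 ≈ 86207; RF = 1:86207

1:86207


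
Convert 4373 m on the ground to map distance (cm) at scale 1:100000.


map_cm = 4373 * 100 / 100000 = 4.373 cm ≈ 4.37 cm

4.37 cm


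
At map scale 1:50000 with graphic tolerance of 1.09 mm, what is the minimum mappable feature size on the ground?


ground = 1.09 mm * 50000 / 1000 = 54.5 m

54.5 m


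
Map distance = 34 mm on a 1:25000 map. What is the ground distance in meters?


ground = 34 mm * 25000 / 1000 = 850.0 m

850.0 m


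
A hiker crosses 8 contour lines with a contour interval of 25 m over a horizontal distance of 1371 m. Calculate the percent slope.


elevation change = 8 * 25 = 200 m
slope = 200 / 1371 * 100 = 14.6%

14.6%


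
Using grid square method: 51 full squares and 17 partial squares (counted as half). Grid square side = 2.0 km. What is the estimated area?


effective squares = 51 + 17 * 0.5 = 59.5
area = 59.5 * 4.0 = 238.0 km^2

238.0 km^2


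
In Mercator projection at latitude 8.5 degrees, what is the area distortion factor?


area_distortion = 1/cos^2(8.5) = 1.022

1.022


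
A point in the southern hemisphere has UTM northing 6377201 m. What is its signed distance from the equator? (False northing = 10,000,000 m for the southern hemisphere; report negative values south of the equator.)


For southern: actual = 6377201 - 10000000 = -3622799 m

-3622799 m


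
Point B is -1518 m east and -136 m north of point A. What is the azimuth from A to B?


az = atan2(-1518, -136) = -95.1 deg
adjusted to 0-360: 264.9 degrees

264.9 degrees


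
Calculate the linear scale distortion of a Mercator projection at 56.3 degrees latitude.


SF = 1 / cos(56.3) = 1 / 0.554844 = 1.802

1.802


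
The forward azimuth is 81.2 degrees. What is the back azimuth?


back azimuth = (81.2 + 180) mod 360 = 261.2 degrees

261.2 degrees


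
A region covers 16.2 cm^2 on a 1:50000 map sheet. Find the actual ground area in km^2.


ground_area = 16.2 * (50000/100)^2 = 4050000.0 m^2 = 4.05 km^2

4.05 km^2


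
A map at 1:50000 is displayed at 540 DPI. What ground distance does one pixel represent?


pixel_cm = 2.54 / 540 ≈ 0.004704 cm
ground = pixel_cm * 50000 / 100 = 2.54 * 50000 / (540 * 100) = 127000 / 54000 ≈ 2.35 m

2.35 m


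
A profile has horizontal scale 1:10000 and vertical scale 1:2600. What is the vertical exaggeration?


VE = horizontal_scale / vertical_scale = 10000 / 2600 ≈ 3.8

3.8x


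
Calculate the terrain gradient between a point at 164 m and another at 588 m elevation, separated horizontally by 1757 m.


gradient = (588 - 164) / 1757 = 424 / 1757 = 0.2413

0.2413


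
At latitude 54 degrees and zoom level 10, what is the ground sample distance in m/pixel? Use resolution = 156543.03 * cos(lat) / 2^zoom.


res = 156543.03 * cos(54) / 2^10 = 156543.03 * 0.58778525 / 1024 = 89.86 m/pixel

89.86 m/pixel


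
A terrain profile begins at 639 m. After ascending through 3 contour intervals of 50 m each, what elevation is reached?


elevation = 639 + 3 * 50 = 789 m

789 m


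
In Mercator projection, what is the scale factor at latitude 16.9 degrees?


SF = 1 / cos(16.9) = 1 / 0.956814 = 1.045

1.045


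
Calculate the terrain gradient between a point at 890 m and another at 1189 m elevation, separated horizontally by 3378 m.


gradient = (1189 - 890) / 3378 = 299 / 3378 = 0.0885

0.0885


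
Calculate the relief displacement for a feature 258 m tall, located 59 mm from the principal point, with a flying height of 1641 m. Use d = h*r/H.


d = h * r / H = 258 * 59 / 1641 = 9.28 mm

9.28 mm


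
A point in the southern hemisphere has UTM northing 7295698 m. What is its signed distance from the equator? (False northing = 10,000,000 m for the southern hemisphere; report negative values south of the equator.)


For southern: actual = 7295698 - 10000000 = -2704302 m

-2704302 m


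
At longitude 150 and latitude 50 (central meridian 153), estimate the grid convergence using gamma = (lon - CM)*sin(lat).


gamma = (150 - 153) * sin(50) = -3 * 0.766044 = -2.298 degrees

-2.298 degrees


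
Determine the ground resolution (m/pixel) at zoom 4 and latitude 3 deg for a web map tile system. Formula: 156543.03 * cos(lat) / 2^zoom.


res = 156543.03 * cos(3) / 2^4 = 156543.03 * 0.99862953 / 16 = 9770.53 m/pixel

9770.53 m/pixel


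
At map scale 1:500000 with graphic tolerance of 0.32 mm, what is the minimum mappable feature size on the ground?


ground = 0.32 mm * 500000 / 1000 = 160.0 m

160.0 m


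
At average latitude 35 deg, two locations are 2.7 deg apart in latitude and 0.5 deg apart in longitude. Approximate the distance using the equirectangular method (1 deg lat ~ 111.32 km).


dlat_km = 2.7 * 111.32 = 300.564
dlon_km = 0.5 * 111.32 * cos(35) ≈ 45.594
dist = sqrt(300.564^2 + 45.594^2) ≈ 304.0 km

304.0 km


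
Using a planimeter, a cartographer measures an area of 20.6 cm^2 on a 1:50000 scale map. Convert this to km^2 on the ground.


ground_area = 20.6 * (50000/100)^2 = 5150000.0 m^2 = 5.15 km^2

5.15 km^2


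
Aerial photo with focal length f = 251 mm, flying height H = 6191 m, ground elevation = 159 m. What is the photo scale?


scale = f / (H - h) = 251 mm / 6032 m = 251 / 6032000 = 1:24032

1:24032


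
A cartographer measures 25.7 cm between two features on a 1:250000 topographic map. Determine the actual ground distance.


ground = 25.7 cm * 250000 / 100 = 64250.0 m = 64.25 km

64.25 km


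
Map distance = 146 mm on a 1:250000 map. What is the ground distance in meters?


ground = 146 mm * 250000 / 1000 = 36500.0 m

36500.0 m


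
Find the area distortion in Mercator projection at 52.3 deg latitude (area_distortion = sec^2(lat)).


area_distortion = 1/cos^2(52.3) = 2.674

2.674


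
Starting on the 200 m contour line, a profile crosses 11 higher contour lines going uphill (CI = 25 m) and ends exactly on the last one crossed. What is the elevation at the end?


elevation = 200 + 11 * 25 = 475 m

475 m


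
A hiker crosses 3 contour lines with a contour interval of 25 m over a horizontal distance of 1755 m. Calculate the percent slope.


elevation change = 3 * 25 = 75 m
slope = 75 / 1755 * 100 = 4.3%

4.3%


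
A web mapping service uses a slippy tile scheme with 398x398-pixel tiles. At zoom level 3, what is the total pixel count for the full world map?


tiles per axis = 2^3 = 8
total tiles = 8^2 = 64
pixels per axis = 8 * 398 = 3184
total pixels = 3184^2 = 10137856

10137856 pixels


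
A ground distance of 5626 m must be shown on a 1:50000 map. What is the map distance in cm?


map_cm = 5626 * 100 / 50000 = 11.252 cm ≈ 11.25 cm

11.25 cm


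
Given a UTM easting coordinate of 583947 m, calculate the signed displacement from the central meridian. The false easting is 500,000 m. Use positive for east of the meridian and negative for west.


displacement = 583947 - 500000 = 83947 m

83947 m


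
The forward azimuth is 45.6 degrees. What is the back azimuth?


back azimuth = (45.6 + 180) mod 360 = 225.6 degrees

225.6 degrees


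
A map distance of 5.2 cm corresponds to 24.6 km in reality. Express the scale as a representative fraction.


ground = 24.6 km = 2460000 cm; RF denominator = ground / map = 2460000 / 5.2 ≈ 473077; RF = 1:473077

1:473077


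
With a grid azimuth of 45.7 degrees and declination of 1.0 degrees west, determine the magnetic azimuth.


magnetic azimuth = grid azimuth - declination (east +ve)
mag_az = 45.7 - -1.0 = 46.7 degrees

46.7 degrees


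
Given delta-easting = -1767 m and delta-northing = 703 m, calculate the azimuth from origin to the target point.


az = atan2(-1767, 703) = -68.3 deg
adjusted to 0-360: 291.7 degrees

291.7 degrees


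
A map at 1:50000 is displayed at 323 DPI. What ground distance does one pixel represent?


pixel_cm = 2.54 / 323 ≈ 0.007864 cm
ground = pixel_cm * 50000 / 100 = 2.54 * 50000 / (323 * 100) = 127000 / 32300 ≈ 3.93 m

3.93 m


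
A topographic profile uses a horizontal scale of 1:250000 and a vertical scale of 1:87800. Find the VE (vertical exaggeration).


VE = horizontal_scale / vertical_scale = 250000 / 87800 ≈ 2.8

2.8x


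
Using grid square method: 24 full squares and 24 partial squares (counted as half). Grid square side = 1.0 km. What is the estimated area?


effective squares = 24 + 24 * 0.5 = 36.0
area = 36.0 * 1.0 = 36.0 km^2

36.0 km^2


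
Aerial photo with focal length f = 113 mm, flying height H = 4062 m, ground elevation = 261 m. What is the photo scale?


scale = f / (H - h) = 113 mm / 3801 m = 113 / 3801000 = 1:33637

1:33637


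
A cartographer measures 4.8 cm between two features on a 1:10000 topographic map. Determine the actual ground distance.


ground = 4.8 cm * 10000 / 100 = 480.0 m

480.0 m


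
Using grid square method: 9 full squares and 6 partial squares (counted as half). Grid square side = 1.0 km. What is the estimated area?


effective squares = 9 + 6 * 0.5 = 12.0
area = 12.0 * 1.0 = 12.0 km^2

12.0 km^2


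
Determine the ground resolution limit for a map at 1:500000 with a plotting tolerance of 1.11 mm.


ground = 1.11 mm * 500000 / 1000 = 555.0 m

555.0 m


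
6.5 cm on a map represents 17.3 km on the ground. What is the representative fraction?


ground = 17.3 km = 1730000 cm; RF denominator = ground / map = 1730000 / 6.5 ≈ 266154; RF = 1:266154

1:266154


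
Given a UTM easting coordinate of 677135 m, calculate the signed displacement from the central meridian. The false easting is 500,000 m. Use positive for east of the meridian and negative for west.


displacement = 677135 - 500000 = 177135 m

177135 m


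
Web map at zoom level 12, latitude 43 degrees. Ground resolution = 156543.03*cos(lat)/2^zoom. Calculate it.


res = 156543.03 * cos(43) / 2^12 = 156543.03 * 0.7313537 / 4096 = 27.95 m/pixel

27.95 m/pixel


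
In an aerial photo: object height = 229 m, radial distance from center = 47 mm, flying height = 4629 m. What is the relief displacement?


d = h * r / H = 229 * 47 / 4629 = 2.33 mm

2.33 mm


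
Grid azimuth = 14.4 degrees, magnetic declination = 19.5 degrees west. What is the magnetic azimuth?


magnetic azimuth = grid azimuth - declination (east +ve)
mag_az = 14.4 - -19.5 = 33.9 degrees

33.9 degrees


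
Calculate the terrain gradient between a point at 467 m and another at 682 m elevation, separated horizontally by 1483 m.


gradient = (682 - 467) / 1483 = 215 / 1483 = 0.145

0.145


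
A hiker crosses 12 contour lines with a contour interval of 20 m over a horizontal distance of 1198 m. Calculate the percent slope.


elevation change = 12 * 20 = 240 m
slope = 240 / 1198 * 100 = 20.0%

20.0%


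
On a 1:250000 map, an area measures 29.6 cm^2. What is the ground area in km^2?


ground_area = 29.6 * (250000/100)^2 = 185000000.0 m^2 = 185.0 km^2

185.0 km^2


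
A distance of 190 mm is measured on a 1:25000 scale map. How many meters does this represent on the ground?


ground = 190 mm * 25000 / 1000 = 4750.0 m

4750.0 m


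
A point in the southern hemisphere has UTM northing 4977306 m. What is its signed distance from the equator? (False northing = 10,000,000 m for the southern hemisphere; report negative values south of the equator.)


For southern: actual = 4977306 - 10000000 = -5022694 m

-5022694 m


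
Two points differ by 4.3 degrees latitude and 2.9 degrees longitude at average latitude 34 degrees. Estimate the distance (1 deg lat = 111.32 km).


dlat_km = 4.3 * 111.32 = 478.676
dlon_km = 2.9 * 111.32 * cos(34) ≈ 267.637
dist = sqrt(478.676^2 + 267.637^2) ≈ 548.4 km

548.4 km


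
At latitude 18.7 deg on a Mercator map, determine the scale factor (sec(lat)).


SF = 1 / cos(18.7) = 1 / 0.94721 = 1.056

1.056


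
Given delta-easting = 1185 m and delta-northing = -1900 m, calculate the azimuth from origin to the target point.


az = atan2(1185, -1900) = 148.0 deg
adjusted to 0-360: 148.0 degrees

148.0 degrees


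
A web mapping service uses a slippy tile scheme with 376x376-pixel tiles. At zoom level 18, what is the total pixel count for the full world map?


tiles per axis = 2^18 = 262144
total tiles = 262144^2 = 68719476736
pixels per axis = 262144 * 376 = 98566144
total pixels = 98566144^2 = 9715284743028736

9715284743028736 pixels


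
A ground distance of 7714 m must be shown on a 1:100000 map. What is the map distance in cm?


map_cm = 7714 * 100 / 100000 = 7.714 cm ≈ 7.71 cm

7.71 cm


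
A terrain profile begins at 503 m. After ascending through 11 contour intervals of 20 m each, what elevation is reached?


elevation = 503 + 11 * 20 = 723 m

723 m


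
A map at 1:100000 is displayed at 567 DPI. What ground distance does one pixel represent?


pixel_cm = 2.54 / 567 ≈ 0.00448 cm
ground = pixel_cm * 100000 / 100 = 2.54 * 100000 / (567 * 100) = 254000 / 56700 ≈ 4.48 m

4.48 m


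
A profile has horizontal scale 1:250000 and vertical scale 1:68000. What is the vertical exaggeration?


VE = horizontal_scale / vertical_scale = 250000 / 68000 ≈ 3.7

3.7x


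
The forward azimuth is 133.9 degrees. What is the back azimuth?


back azimuth = (133.9 + 180) mod 360 = 313.9 degrees

313.9 degrees


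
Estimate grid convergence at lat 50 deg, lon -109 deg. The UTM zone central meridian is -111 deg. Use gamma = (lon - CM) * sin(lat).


gamma = (-109 - -111) * sin(50) = 2 * 0.766044 = 1.532 degrees

1.532 degrees


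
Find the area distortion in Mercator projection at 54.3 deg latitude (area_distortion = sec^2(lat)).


area_distortion = 1/cos^2(54.3) = 2.937

2.937


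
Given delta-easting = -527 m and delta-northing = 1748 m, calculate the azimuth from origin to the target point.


az = atan2(-527, 1748) = -16.8 deg
adjusted to 0-360: 343.2 degrees

343.2 degrees


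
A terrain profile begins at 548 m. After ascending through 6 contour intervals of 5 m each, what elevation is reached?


elevation = 548 + 6 * 5 = 578 m

578 m


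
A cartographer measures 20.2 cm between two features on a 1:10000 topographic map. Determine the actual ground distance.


ground = 20.2 cm * 10000 / 100 = 2020.0 m = 2.02 km

2.02 km


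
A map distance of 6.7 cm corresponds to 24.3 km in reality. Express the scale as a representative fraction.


ground = 24.3 km = 2430000 cm; RF denominator = ground / map = 2430000 / 6.7 ≈ 362687; RF = 1:362687

1:362687


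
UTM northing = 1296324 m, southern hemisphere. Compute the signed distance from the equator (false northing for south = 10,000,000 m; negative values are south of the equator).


For southern: actual = 1296324 - 10000000 = -8703676 m

-8703676 m


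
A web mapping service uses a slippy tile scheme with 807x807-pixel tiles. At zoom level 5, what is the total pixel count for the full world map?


tiles per axis = 2^5 = 32
total tiles = 32^2 = 1024
pixels per axis = 32 * 807 = 25824
total pixels = 25824^2 = 666878976

666878976 pixels


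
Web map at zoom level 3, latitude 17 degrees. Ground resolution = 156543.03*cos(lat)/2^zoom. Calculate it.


res = 156543.03 * cos(17) / 2^3 = 156543.03 * 0.95630476 / 8 = 18712.86 m/pixel

18712.86 m/pixel


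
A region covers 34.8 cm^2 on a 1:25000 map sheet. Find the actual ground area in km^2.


ground_area = 34.8 * (25000/100)^2 = 2175000.0 m^2 = 2.175 km^2

2.175 km^2


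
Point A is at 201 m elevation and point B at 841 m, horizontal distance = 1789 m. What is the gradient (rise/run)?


gradient = (841 - 201) / 1789 = 640 / 1789 = 0.3577

0.3577


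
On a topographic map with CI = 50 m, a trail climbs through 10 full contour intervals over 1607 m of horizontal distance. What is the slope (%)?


elevation change = 10 * 50 = 500 m
slope = 500 / 1607 * 100 = 31.1%

31.1%


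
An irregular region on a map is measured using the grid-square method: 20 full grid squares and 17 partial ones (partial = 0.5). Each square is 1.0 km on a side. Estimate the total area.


effective squares = 20 + 17 * 0.5 = 28.5
area = 28.5 * 1.0 = 28.5 km^2

28.5 km^2


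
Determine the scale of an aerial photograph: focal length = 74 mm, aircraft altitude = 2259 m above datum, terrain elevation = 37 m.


scale = f / (H - h) = 74 mm / 2222 m = 74 / 2222000 = 1:30027

1:30027


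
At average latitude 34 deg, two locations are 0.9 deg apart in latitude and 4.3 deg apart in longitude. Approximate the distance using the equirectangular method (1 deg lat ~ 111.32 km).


dlat_km = 0.9 * 111.32 = 100.188
dlon_km = 4.3 * 111.32 * cos(34) ≈ 396.84
dist = sqrt(100.188^2 + 396.84^2) ≈ 409.3 km

409.3 km


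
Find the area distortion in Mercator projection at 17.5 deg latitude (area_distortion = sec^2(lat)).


area_distortion = 1/cos^2(17.5) = 1.099

1.099


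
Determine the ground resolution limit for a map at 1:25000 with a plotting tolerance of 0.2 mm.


ground = 0.2 mm * 25000 / 1000 = 5.0 m

5.0 m


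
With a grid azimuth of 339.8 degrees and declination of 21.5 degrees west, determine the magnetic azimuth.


magnetic azimuth = grid azimuth - declination (east +ve)
mag_az = 339.8 - -21.5 = 1.3 degrees

1.3 degrees


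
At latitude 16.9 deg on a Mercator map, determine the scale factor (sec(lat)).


SF = 1 / cos(16.9) = 1 / 0.956814 = 1.045

1.045


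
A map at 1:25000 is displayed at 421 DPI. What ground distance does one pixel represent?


pixel_cm = 2.54 / 421 ≈ 0.006033 cm
ground = pixel_cm * 25000 / 100 = 2.54 * 25000 / (421 * 100) = 63500 / 42100 ≈ 1.51 m

1.51 m


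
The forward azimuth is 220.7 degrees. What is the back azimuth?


back azimuth = (220.7 + 180) mod 360 = 40.7 degrees

40.7 degrees


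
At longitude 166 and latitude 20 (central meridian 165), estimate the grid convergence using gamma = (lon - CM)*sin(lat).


gamma = (166 - 165) * sin(20) = 1 * 0.34202 = 0.342 degrees

0.342 degrees


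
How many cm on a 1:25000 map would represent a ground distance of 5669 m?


map_cm = 5669 * 100 / 25000 = 22.676 cm ≈ 22.68 cm

22.68 cm


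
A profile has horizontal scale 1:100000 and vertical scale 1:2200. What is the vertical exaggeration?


VE = horizontal_scale / vertical_scale = 100000 / 2200 ≈ 45.5

45.5x


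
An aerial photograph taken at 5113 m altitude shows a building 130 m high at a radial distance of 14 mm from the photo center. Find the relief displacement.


d = h * r / H = 130 * 14 / 5113 = 0.36 mm

0.36 mm


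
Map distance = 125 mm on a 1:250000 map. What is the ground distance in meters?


ground = 125 mm * 250000 / 1000 = 31250.0 m

31250.0 m


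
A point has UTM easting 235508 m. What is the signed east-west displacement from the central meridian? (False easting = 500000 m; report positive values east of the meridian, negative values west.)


displacement = 235508 - 500000 = -264492 m

-264492 m


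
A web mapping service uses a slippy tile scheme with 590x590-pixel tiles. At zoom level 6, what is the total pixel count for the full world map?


tiles per axis = 2^6 = 64
total tiles = 64^2 = 4096
pixels per axis = 64 * 590 = 37760
total pixels = 37760^2 = 1425817600

1425817600 pixels


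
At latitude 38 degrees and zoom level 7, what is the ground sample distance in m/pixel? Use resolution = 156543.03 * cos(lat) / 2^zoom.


res = 156543.03 * cos(38) / 2^7 = 156543.03 * 0.78801075 / 128 = 963.73 m/pixel

963.73 m/pixel


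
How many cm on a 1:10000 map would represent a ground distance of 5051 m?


map_cm = 5051 * 100 / 10000 = 50.51 cm

50.51 cm


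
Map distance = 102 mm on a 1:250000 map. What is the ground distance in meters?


ground = 102 mm * 250000 / 1000 = 25500.0 m

25500.0 m


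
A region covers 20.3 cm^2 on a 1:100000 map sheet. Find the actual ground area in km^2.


ground_area = 20.3 * (100000/100)^2 = 20300000.0 m^2 = 20.3 km^2

20.3 km^2


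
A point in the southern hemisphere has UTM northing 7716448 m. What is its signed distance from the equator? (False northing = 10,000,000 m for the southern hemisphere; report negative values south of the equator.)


For southern: actual = 7716448 - 10000000 = -2283552 m

-2283552 m


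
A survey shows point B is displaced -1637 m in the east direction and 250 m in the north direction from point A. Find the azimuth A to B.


az = atan2(-1637, 250) = -81.3 deg
adjusted to 0-360: 278.7 degrees

278.7 degrees


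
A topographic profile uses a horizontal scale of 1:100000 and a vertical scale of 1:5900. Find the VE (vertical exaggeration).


VE = horizontal_scale / vertical_scale = 100000 / 5900 ≈ 16.9

16.9x


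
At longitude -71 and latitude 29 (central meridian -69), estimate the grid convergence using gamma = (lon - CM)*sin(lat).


gamma = (-71 - -69) * sin(29) = -2 * 0.48481 = -0.97 degrees

-0.97 degrees


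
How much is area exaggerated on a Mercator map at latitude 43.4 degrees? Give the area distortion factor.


area_distortion = 1/cos^2(43.4) = 1.894

1.894


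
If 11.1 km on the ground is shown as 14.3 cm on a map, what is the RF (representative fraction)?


ground = 11.1 km = 1110000 cm; RF denominator = ground / map = 1110000 / 14.3 ≈ 77622; RF = 1:77622

1:77622


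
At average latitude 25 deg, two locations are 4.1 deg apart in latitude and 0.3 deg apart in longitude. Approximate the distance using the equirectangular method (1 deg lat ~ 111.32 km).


dlat_km = 4.1 * 111.32 = 456.412
dlon_km = 0.3 * 111.32 * cos(25) ≈ 30.267
dist = sqrt(456.412^2 + 30.267^2) ≈ 457.4 km

457.4 km


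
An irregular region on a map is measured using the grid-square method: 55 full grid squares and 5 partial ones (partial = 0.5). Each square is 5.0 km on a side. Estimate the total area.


effective squares = 55 + 5 * 0.5 = 57.5
area = 57.5 * 25.0 = 1437.5 km^2

1437.5 km^2


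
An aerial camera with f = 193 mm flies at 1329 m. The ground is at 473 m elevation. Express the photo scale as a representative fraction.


scale = f / (H - h) = 193 mm / 856 m = 193 / 856000 = 1:4435

1:4435


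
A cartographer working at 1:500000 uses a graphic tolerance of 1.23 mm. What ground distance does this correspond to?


ground = 1.23 mm * 500000 / 1000 = 615.0 m

615.0 m


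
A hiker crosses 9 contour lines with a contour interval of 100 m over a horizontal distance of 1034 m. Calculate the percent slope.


elevation change = 9 * 100 = 900 m
slope = 900 / 1034 * 100 = 87.0%

87.0%


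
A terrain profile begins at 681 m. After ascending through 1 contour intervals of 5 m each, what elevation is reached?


elevation = 681 + 1 * 5 = 686 m

686 m


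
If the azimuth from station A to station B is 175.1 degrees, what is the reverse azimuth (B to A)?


back azimuth = (175.1 + 180) mod 360 = 355.1 degrees

355.1 degrees


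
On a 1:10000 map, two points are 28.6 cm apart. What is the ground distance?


ground = 28.6 cm * 10000 / 100 = 2860.0 m = 2.86 km

2.86 km


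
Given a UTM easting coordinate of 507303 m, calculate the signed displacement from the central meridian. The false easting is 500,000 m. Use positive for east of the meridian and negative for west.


displacement = 507303 - 500000 = 7303 m

7303 m


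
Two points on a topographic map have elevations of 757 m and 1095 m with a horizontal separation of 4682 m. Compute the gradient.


gradient = (1095 - 757) / 4682 = 338 / 4682 = 0.0722

0.0722


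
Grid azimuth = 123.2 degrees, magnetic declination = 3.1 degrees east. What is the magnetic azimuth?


magnetic azimuth = grid azimuth - declination (east +ve)
mag_az = 123.2 - 3.1 = 120.1 degrees

120.1 degrees


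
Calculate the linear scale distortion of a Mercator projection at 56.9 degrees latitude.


SF = 1 / cos(56.9) = 1 / 0.546102 = 1.831

1.831


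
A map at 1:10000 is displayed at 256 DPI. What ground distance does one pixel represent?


pixel_cm = 2.54 / 256 ≈ 0.009922 cm
ground = pixel_cm * 10000 / 100 = 2.54 * 10000 / (256 * 100) = 25400 / 25600 ≈ 0.99 m

0.99 m


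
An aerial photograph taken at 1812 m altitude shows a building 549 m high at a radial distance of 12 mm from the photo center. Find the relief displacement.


d = h * r / H = 549 * 12 / 1812 = 3.64 mm

3.64 mm


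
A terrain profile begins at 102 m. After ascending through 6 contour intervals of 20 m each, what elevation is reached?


elevation = 102 + 6 * 20 = 222 m

222 m


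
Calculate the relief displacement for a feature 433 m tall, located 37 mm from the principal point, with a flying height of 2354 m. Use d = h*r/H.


d = h * r / H = 433 * 37 / 2354 = 6.81 mm

6.81 mm


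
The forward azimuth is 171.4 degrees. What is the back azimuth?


back azimuth = (171.4 + 180) mod 360 = 351.4 degrees

351.4 degrees


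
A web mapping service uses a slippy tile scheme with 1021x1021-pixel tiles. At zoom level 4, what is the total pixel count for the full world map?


tiles per axis = 2^4 = 16
total tiles = 16^2 = 256
pixels per axis = 16 * 1021 = 16336
total pixels = 16336^2 = 266864896

266864896 pixels


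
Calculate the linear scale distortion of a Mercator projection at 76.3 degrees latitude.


SF = 1 / cos(76.3) = 1 / 0.236838 = 4.222

4.222


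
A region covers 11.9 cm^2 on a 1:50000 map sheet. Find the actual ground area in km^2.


ground_area = 11.9 * (50000/100)^2 = 2975000.0 m^2 = 2.975 km^2

2.975 km^2


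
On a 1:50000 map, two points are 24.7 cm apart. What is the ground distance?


ground = 24.7 cm * 50000 / 100 = 12350.0 m = 12.35 km

12.35 km


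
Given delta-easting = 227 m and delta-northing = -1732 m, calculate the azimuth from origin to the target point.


az = atan2(227, -1732) = 172.5 deg
adjusted to 0-360: 172.5 degrees

172.5 degrees


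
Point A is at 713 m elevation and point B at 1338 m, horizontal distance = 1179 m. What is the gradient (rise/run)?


gradient = (1338 - 713) / 1179 = 625 / 1179 = 0.5301

0.5301


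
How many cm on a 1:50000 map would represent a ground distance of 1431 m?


map_cm = 1431 * 100 / 50000 = 2.862 cm ≈ 2.86 cm

2.86 cm


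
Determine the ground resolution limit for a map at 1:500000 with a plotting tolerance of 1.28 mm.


ground = 1.28 mm * 500000 / 1000 = 640.0 m

640.0 m


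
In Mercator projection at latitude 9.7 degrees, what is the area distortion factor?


area_distortion = 1/cos^2(9.7) = 1.029

1.029


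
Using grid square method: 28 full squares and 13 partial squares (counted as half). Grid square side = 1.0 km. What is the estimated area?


effective squares = 28 + 13 * 0.5 = 34.5
area = 34.5 * 1.0 = 34.5 km^2

34.5 km^2


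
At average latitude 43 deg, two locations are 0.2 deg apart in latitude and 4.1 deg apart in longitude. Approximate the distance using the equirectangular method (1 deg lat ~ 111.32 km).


dlat_km = 0.2 * 111.32 = 22.264
dlon_km = 4.1 * 111.32 * cos(43) ≈ 333.799
dist = sqrt(22.264^2 + 333.799^2) ≈ 334.5 km

334.5 km


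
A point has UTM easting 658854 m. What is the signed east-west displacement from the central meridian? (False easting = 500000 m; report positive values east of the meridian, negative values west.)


displacement = 658854 - 500000 = 158854 m

158854 m


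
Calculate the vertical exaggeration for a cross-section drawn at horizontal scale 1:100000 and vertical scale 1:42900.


VE = horizontal_scale / vertical_scale = 100000 / 42900 ≈ 2.3

2.3x


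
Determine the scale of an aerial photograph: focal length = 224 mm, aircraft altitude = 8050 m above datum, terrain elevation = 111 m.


scale = f / (H - h) = 224 mm / 7939 m = 224 / 7939000 = 1:35442

1:35442


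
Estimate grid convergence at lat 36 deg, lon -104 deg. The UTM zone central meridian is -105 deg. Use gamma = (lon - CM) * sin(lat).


gamma = (-104 - -105) * sin(36) = 1 * 0.587785 = 0.588 degrees

0.588 degrees


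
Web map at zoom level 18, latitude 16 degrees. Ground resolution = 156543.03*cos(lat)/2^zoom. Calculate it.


res = 156543.03 * cos(16) / 2^18 = 156543.03 * 0.9612617 / 262144 = 0.57 m/pixel

0.57 m/pixel


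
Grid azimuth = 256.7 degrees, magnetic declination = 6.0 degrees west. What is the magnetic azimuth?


magnetic azimuth = grid azimuth - declination (east +ve)
mag_az = 256.7 - -6.0 = 262.7 degrees

262.7 degrees


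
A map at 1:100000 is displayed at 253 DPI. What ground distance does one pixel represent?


pixel_cm = 2.54 / 253 ≈ 0.01004 cm
ground = pixel_cm * 100000 / 100 = 2.54 * 100000 / (253 * 100) = 254000 / 25300 ≈ 10.04 m

10.04 m


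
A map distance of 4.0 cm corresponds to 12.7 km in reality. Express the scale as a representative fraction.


ground = 12.7 km = 1270000 cm; RF denominator = ground / map = 1270000 / 4.0 = 317500; RF = 1:317500

1:317500


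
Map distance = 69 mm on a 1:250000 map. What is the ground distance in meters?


ground = 69 mm * 250000 / 1000 = 17250.0 m

17250.0 m


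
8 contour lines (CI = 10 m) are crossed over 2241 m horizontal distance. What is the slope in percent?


elevation change = 8 * 10 = 80 m
slope = 80 / 2241 * 100 = 3.6%

3.6%


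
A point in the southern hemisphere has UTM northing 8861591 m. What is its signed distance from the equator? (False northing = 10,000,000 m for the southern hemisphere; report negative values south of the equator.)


For southern: actual = 8861591 - 10000000 = -1138409 m

-1138409 m


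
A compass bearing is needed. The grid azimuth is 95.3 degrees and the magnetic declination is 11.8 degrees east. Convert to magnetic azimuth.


magnetic azimuth = grid azimuth - declination (east +ve)
mag_az = 95.3 - 11.8 = 83.5 degrees

83.5 degrees


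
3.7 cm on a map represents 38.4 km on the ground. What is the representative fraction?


ground = 38.4 km = 3840000 cm; RF denominator = ground / map = 3840000 / 3.7 ≈ 1037838; RF = 1:1037838

1:1037838


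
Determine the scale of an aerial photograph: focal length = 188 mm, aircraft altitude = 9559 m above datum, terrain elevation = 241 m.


scale = f / (H - h) = 188 mm / 9318 m = 188 / 9318000 = 1:49564

1:49564


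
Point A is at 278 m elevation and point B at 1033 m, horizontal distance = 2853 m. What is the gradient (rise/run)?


gradient = (1033 - 278) / 2853 = 755 / 2853 = 0.2646

0.2646


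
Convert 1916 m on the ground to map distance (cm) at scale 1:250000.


map_cm = 1916 * 100 / 250000 = 0.7664 cm ≈ 0.77 cm

0.77 cm


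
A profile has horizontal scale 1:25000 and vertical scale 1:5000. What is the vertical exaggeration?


VE = horizontal_scale / vertical_scale = 25000 / 5000 = 5.0

5.0x


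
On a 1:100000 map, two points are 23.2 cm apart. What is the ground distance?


ground = 23.2 cm * 100000 / 100 = 23200.0 m = 23.2 km

23.2 km


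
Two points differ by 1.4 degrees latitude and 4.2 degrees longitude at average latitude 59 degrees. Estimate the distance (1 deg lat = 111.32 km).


dlat_km = 1.4 * 111.32 = 155.848
dlon_km = 4.2 * 111.32 * cos(59) ≈ 240.803
dist = sqrt(155.848^2 + 240.803^2) ≈ 286.8 km

286.8 km


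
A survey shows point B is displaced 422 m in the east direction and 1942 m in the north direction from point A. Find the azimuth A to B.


az = atan2(422, 1942) = 12.3 deg
adjusted to 0-360: 12.3 degrees

12.3 degrees


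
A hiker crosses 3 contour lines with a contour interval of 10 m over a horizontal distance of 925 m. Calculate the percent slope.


elevation change = 3 * 10 = 30 m
slope = 30 / 925 * 100 = 3.2%

3.2%


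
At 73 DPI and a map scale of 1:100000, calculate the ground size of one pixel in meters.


pixel_cm = 2.54 / 73 ≈ 0.034795 cm
ground = pixel_cm * 100000 / 100 = 2.54 * 100000 / (73 * 100) = 254000 / 7300 ≈ 34.79 m

34.79 m


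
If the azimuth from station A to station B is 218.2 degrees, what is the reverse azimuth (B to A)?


back azimuth = (218.2 + 180) mod 360 = 38.2 degrees

38.2 degrees


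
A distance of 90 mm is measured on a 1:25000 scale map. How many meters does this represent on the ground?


ground = 90 mm * 25000 / 1000 = 2250.0 m

2250.0 m


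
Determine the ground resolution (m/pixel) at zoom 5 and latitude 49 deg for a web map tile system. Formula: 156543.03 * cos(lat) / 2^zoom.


res = 156543.03 * cos(49) / 2^5 = 156543.03 * 0.65605903 / 32 = 3209.42 m/pixel

3209.42 m/pixel


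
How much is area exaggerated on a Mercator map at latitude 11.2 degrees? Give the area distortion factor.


area_distortion = 1/cos^2(11.2) = 1.039

1.039


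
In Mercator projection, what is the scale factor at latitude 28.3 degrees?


SF = 1 / cos(28.3) = 1 / 0.880477 = 1.136

1.136


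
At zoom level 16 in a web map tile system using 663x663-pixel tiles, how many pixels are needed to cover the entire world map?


tiles per axis = 2^16 = 65536
total tiles = 65536^2 = 4294967296
pixels per axis = 65536 * 663 = 43450368
total pixels = 43450368^2 = 1887934479335424

1887934479335424 pixels


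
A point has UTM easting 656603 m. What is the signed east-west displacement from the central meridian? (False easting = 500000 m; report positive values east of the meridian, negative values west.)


displacement = 656603 - 500000 = 156603 m

156603 m


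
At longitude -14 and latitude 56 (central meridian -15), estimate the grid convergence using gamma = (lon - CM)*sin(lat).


gamma = (-14 - -15) * sin(56) = 1 * 0.829038 = 0.829 degrees

0.829 degrees


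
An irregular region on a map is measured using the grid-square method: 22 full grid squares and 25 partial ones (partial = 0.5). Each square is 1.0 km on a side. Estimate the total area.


effective squares = 22 + 25 * 0.5 = 34.5
area = 34.5 * 1.0 = 34.5 km^2

34.5 km^2


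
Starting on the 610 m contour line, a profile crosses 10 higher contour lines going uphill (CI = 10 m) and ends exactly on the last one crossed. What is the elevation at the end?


elevation = 610 + 10 * 10 = 710 m

710 m


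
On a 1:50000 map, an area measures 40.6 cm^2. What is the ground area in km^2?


ground_area = 40.6 * (50000/100)^2 = 10150000.0 m^2 = 10.15 km^2

10.15 km^2


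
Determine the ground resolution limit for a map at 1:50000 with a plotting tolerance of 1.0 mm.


ground = 1.0 mm * 50000 / 1000 = 50.0 m

50.0 m


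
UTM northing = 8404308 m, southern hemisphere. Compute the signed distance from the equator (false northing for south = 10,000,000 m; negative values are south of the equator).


For southern: actual = 8404308 - 10000000 = -1595692 m

-1595692 m


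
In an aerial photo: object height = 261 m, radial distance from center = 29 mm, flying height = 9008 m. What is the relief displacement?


d = h * r / H = 261 * 29 / 9008 = 0.84 mm

0.84 mm


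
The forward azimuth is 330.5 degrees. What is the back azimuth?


back azimuth = (330.5 + 180) mod 360 = 150.5 degrees

150.5 degrees


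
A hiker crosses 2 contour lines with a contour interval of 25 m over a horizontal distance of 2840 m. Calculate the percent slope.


elevation change = 2 * 25 = 50 m
slope = 50 / 2840 * 100 = 1.8%

1.8%


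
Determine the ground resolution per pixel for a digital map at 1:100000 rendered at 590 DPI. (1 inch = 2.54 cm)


pixel_cm = 2.54 / 590 ≈ 0.004305 cm
ground = pixel_cm * 100000 / 100 = 2.54 * 100000 / (590 * 100) = 254000 / 59000 ≈ 4.31 m

4.31 m


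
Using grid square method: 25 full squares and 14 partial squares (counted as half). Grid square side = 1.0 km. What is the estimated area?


effective squares = 25 + 14 * 0.5 = 32.0
area = 32.0 * 1.0 = 32.0 km^2

32.0 km^2


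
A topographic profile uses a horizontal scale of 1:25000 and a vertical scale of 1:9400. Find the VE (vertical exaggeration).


VE = horizontal_scale / vertical_scale = 25000 / 9400 ≈ 2.7

2.7x


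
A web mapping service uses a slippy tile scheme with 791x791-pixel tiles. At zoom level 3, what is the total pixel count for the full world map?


tiles per axis = 2^3 = 8
total tiles = 8^2 = 64
pixels per axis = 8 * 791 = 6328
total pixels = 6328^2 = 40043584

40043584 pixels


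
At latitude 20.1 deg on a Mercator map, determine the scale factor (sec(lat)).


SF = 1 / cos(20.1) = 1 / 0.939094 = 1.065

1.065


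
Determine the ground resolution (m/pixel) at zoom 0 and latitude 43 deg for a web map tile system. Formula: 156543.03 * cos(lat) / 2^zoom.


res = 156543.03 * cos(43) / 2^0 = 156543.03 * 0.7313537 / 1 = 114488.32 m/pixel

114488.32 m/pixel


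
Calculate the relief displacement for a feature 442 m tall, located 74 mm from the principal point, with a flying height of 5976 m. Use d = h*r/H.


d = h * r / H = 442 * 74 / 5976 = 5.47 mm

5.47 mm


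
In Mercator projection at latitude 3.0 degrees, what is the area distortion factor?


area_distortion = 1/cos^2(3.0) = 1.003

1.003


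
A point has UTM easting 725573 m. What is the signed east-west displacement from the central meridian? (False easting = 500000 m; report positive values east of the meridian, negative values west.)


displacement = 725573 - 500000 = 225573 m

225573 m


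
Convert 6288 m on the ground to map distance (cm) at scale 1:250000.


map_cm = 6288 * 100 / 250000 = 2.5152 cm ≈ 2.52 cm

2.52 cm
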